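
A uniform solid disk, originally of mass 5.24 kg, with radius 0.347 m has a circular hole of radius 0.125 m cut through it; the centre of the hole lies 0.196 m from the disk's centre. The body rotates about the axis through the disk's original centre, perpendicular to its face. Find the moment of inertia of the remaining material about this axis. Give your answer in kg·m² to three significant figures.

Unpierced body about its centre: I₀ = (1/2)MR² = (1/2)(5.24)(0.347)² = 0.31547 kg·m².
The removed disk has mass m = M·(r/R)² = (5.24)(0.125/0.347)² = 0.67997 kg (same uniform areal density).
Its moment of inertia about the rotation axis (parallel-axis theorem): I_hole = (1/2)mr² + md² = (1/2)(0.67997)(0.125)² + (0.67997)(0.196)² = 0.031434 kg·m².
Treating the hole as negative mass, I = I₀ − I_hole = 0.31547 − 0.031434 = 0.28404 kg·m².

0.284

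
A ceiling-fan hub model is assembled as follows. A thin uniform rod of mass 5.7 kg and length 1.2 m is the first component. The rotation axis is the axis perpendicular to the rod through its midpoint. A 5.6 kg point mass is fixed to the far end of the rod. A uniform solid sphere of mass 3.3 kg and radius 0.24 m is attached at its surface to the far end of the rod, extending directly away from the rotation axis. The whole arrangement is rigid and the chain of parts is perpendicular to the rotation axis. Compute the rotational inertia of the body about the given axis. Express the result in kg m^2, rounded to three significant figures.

5.10

Thin rod: I_cm = (1/12)ML² = (1/12)(5.7)(1.2)² = 0.684 kg m^2; axis through the centre, so I = 0.684 kg m^2.
Point mass: I_cm = 0; centre at d = 0.6 m, so I = I_cm + Md² gives I = 0 + (5.6)(0.6)² = 2.016 kg m^2.
Solid sphere: I_cm = (2/5)MR² = (2/5)(3.3)(0.24)² = 0.076032 kg m^2; centre at d = 0.6 + 0.24 = 0.84 m, so I = I_cm + Md² gives I = 0.076032 + (3.3)(0.84)² = 2.4045 kg m^2.
Total I = 0.684 + 2.016 + 2.4045 = 5.1045 kg m^2.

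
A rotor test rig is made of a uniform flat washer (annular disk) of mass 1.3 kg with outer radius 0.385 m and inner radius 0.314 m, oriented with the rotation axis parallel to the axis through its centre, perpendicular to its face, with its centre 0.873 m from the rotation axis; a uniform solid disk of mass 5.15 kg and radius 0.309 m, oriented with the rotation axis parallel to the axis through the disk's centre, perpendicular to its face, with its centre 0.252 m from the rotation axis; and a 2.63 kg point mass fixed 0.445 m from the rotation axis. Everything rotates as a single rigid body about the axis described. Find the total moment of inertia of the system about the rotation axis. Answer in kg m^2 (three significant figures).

Annular disk: I_cm = (1/2)M(R²+r²) = (1/2)(1.3)[(0.385)² + (0.314)²] = 0.16043 kg m^2; centre at d = 0.873 m, so I = I_cm + Md² gives I = 0.16043 + (1.3)(0.873)² = 1.1512 kg m^2.
Solid disk: I_cm = (1/2)MR² = (1/2)(5.15)(0.309)² = 0.24586 kg m^2; centre at d = 0.252 m, so I = I_cm + Md² gives I = 0.24586 + (5.15)(0.252)² = 0.57291 kg m^2.
Point mass: I_cm = 0; centre at d = 0.445 m, so I = I_cm + Md² gives I = 0 + (2.63)(0.445)² = 0.52081 kg m^2.
Total I = 1.1512 + 0.57291 + 0.52081 = 2.2449 kg m^2.

2.24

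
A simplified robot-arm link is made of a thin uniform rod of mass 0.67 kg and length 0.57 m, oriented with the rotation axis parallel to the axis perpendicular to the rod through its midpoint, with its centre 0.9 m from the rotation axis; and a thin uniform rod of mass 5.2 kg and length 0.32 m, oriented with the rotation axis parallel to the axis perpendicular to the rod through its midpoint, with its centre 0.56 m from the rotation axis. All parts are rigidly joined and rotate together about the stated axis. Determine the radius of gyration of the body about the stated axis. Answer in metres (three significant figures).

0.617

Thin rod: I_cm = (1/12)ML² = (1/12)(0.67)(0.57)² = 0.01814 kg·m²; centre at d = 0.9 m, so I = I_cm + Md² gives I = 0.01814 + (0.67)(0.9)² = 0.56084 kg·m².
Thin rod: I_cm = (1/12)ML² = (1/12)(5.2)(0.32)² = 0.044373 kg·m²; centre at d = 0.56 m, so I = I_cm + Md² gives I = 0.044373 + (5.2)(0.56)² = 1.6751 kg·m².
Total I = 2.2359 kg·m²; total mass M = 5.87 kg.
k = √(I/M) = √(2.2359/5.87) = 0.61718 m.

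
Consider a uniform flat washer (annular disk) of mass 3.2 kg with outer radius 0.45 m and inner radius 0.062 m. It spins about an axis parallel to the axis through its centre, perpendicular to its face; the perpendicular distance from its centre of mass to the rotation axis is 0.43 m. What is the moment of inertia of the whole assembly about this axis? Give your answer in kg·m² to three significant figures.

I_cm = (1/2)M(R²+r²) = (1/2)(3.2)[(0.45)² + (0.062)²] = 0.33015 kg·m²; centre at d = 0.43 m, so the parallel axis theorem gives I = 0.33015 + (3.2)(0.43)² = 0.92183 kg·m².

0.922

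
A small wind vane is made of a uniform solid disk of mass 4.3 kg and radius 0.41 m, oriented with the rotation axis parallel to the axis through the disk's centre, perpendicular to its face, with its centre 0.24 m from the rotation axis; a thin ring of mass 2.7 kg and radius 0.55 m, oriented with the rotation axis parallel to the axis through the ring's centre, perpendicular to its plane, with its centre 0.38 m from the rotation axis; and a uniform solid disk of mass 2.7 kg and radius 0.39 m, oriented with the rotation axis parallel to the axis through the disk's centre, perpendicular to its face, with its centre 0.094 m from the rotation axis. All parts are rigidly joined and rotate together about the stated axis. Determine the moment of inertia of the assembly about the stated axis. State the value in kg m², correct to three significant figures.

2.04

Solid disk: I_cm = (1/2)MR² = (1/2)(4.3)(0.41)² = 0.36141 kg m²; centre at d = 0.24 m, so the parallel axis theorem gives I = 0.36141 + (4.3)(0.24)² = 0.60909 kg m².
Thin ring: I_cm = MR² = (2.7)(0.55)² = 0.81675 kg m²; centre at d = 0.38 m, so the parallel axis theorem gives I = 0.81675 + (2.7)(0.38)² = 1.2066 kg m².
Solid disk: I_cm = (1/2)MR² = (1/2)(2.7)(0.39)² = 0.20534 kg m²; centre at d = 0.094 m, so the parallel axis theorem gives I = 0.20534 + (2.7)(0.094)² = 0.22919 kg m².
Total I = 0.60909 + 1.2066 + 0.22919 = 2.0449 kg m².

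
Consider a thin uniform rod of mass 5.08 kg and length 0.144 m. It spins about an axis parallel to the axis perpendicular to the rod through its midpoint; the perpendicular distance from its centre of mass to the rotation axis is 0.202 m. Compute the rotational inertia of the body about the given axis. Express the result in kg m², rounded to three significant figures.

0.216

I_cm = (1/12)ML² = (1/12)(5.08)(0.144)² = 0.0087782 kg m²; centre at d = 0.202 m, so the parallel axis theorem gives I = 0.0087782 + (5.08)(0.202)² = 0.21606 kg m².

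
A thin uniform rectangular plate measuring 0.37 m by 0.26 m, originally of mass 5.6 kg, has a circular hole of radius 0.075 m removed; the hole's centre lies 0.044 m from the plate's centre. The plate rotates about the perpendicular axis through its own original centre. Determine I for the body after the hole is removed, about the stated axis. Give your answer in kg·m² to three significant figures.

0.0905

Unpierced body about its centre: I₀ = (1/12)M(a²+b²) = (1/12)(5.6)[(0.37)² + (0.26)²] = 0.095433 kg·m².
The removed disk has mass m = M·πr²/(ab) = (5.6)·π(0.075)²/(0.37·0.26) = 1.0287 kg (same uniform areal density).
Its moment of inertia about the rotation axis (parallel-axis theorem): I_hole = (1/2)mr² + md² = (1/2)(1.0287)(0.075)² + (1.0287)(0.044)² = 0.0048847 kg·m².
Treating the hole as negative mass, I = I₀ − I_hole = 0.095433 − 0.0048847 = 0.090549 kg·m².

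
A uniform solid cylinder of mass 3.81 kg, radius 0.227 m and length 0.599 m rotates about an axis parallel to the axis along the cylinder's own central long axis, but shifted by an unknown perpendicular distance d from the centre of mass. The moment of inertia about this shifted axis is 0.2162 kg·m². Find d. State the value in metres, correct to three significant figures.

0.176

About the centre-of-mass axis, I_cm = (1/2)MR² = (1/2)(3.81)(0.227)² = 0.098163 kg·m².
Parallel axis theorem: I = I_cm + Md², so Md² = 0.2162 − 0.098163 = 0.11804 kg·m².
d = √(0.11804 / 3.81) = 0.17601 m.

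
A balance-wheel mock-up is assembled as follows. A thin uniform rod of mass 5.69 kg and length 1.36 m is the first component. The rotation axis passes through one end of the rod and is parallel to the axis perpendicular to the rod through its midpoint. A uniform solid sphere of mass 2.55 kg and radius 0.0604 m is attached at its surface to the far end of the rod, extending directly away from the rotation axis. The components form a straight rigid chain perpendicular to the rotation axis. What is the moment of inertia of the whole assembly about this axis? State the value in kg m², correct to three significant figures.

8.66

Thin rod: I_cm = (1/12)ML² = (1/12)(5.69)(1.36)² = 0.87702 kg m²; centre at d = 0.68 m, so the parallel axis theorem gives I = 0.87702 + (5.69)(0.68)² = 3.5081 kg m².
Solid sphere: I_cm = (2/5)MR² = (2/5)(2.55)(0.0604)² = 0.0037211 kg m²; centre at d = 0.68 + 0.68 + 0.0604 = 1.4204 m, so the parallel axis theorem gives I = 0.0037211 + (2.55)(1.4204)² = 5.1484 kg m².
Total I = 3.5081 + 5.1484 = 8.6565 kg m².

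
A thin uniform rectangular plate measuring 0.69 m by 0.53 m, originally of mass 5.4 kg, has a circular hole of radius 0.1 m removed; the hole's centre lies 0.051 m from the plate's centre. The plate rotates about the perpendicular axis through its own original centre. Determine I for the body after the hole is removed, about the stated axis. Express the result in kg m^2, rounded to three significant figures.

Unpierced body about its centre: I₀ = (1/12)M(a²+b²) = (1/12)(5.4)[(0.69)² + (0.53)²] = 0.34065 kg m^2.
The removed disk has mass m = M·πr²/(ab) = (5.4)·π(0.1)²/(0.69·0.53) = 0.46389 kg (same uniform areal density).
Its moment of inertia about the rotation axis (parallel-axis theorem): I_hole = (1/2)mr² + md² = (1/2)(0.46389)(0.1)² + (0.46389)(0.051)² = 0.0035261 kg m^2.
Treating the hole as negative mass, I = I₀ − I_hole = 0.34065 − 0.0035261 = 0.33712 kg m^2.

0.337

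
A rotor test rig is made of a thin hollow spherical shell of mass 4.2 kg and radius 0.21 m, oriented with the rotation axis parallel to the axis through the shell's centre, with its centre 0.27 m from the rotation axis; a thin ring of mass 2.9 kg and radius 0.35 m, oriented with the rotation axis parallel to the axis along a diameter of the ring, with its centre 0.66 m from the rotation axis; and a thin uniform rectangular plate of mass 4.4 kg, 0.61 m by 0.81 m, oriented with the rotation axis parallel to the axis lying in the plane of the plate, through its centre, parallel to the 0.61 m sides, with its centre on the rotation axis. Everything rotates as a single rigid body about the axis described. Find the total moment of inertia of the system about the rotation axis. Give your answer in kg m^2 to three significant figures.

Spherical shell: I_cm = (2/3)MR² = (2/3)(4.2)(0.21)² = 0.12348 kg m^2; centre at d = 0.27 m, so I = I_cm + Md² gives I = 0.12348 + (4.2)(0.27)² = 0.42966 kg m^2.
Thin ring: I_cm = (1/2)MR² = (1/2)(2.9)(0.35)² = 0.17762 kg m^2; centre at d = 0.66 m, so I = I_cm + Md² gives I = 0.17762 + (2.9)(0.66)² = 1.4409 kg m^2.
Rectangular plate: I_cm = (1/12)Mb² = (1/12)(4.4)(0.81)² = 0.24057 kg m^2; axis through the centre, so I = 0.24057 kg m^2.
Total I = 0.42966 + 1.4409 + 0.24057 = 2.1111 kg m^2.

2.11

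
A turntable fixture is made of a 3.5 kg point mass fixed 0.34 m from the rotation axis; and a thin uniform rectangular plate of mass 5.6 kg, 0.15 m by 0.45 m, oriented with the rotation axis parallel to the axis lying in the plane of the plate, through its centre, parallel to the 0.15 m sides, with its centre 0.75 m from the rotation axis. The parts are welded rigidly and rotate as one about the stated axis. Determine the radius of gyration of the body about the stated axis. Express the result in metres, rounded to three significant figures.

0.633

Point mass: I_cm = 0; centre at d = 0.34 m, so the parallel axis theorem gives I = 0 + (3.5)(0.34)² = 0.4046 kg·m².
Rectangular plate: I_cm = (1/12)Mb² = (1/12)(5.6)(0.45)² = 0.0945 kg·m²; centre at d = 0.75 m, so the parallel axis theorem gives I = 0.0945 + (5.6)(0.75)² = 3.2445 kg·m².
Total I = 3.6491 kg·m²; total mass M = 9.1 kg.
k = √(I/M) = √(3.6491/9.1) = 0.63325 m.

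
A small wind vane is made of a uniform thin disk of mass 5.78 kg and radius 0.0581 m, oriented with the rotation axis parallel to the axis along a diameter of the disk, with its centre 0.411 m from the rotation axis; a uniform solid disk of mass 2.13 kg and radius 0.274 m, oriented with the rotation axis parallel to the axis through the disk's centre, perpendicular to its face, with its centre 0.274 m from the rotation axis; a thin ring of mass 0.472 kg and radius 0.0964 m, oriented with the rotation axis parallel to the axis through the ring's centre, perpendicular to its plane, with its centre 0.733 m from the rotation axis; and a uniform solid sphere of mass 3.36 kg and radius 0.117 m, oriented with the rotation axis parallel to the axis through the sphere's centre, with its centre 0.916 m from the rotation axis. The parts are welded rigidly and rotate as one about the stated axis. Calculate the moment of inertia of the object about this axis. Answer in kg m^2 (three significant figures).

Thin disk: I_cm = (1/4)MR² = (1/4)(5.78)(0.0581)² = 0.0048778 kg m^2; centre at d = 0.411 m, so I = I_cm + Md² gives I = 0.0048778 + (5.78)(0.411)² = 0.98124 kg m^2.
Solid disk: I_cm = (1/2)MR² = (1/2)(2.13)(0.274)² = 0.079956 kg m^2; centre at d = 0.274 m, so I = I_cm + Md² gives I = 0.079956 + (2.13)(0.274)² = 0.23987 kg m^2.
Thin ring: I_cm = MR² = (0.472)(0.0964)² = 0.0043863 kg m^2; centre at d = 0.733 m, so I = I_cm + Md² gives I = 0.0043863 + (0.472)(0.733)² = 0.25799 kg m^2.
Solid sphere: I_cm = (2/5)MR² = (2/5)(3.36)(0.117)² = 0.018398 kg m^2; centre at d = 0.916 m, so I = I_cm + Md² gives I = 0.018398 + (3.36)(0.916)² = 2.8376 kg m^2.
Total I = 0.98124 + 0.23987 + 0.25799 + 2.8376 = 4.3167 kg m^2.

4.32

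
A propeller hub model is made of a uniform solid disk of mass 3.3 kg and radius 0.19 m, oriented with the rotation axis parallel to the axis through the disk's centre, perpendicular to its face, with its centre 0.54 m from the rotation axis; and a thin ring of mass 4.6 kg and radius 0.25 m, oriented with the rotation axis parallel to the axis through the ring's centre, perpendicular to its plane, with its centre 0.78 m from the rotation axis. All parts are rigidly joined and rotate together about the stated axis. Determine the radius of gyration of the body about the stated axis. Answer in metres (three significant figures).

Solid disk: I_cm = (1/2)MR² = (1/2)(3.3)(0.19)² = 0.059565 kg m²; centre at d = 0.54 m, so the parallel axis theorem gives I = 0.059565 + (3.3)(0.54)² = 1.0218 kg m².
Thin ring: I_cm = MR² = (4.6)(0.25)² = 0.2875 kg m²; centre at d = 0.78 m, so the parallel axis theorem gives I = 0.2875 + (4.6)(0.78)² = 3.0861 kg m².
Total I = 4.108 kg m²; total mass M = 7.9 kg.
k = √(I/M) = √(4.108/7.9) = 0.72111 m.

0.721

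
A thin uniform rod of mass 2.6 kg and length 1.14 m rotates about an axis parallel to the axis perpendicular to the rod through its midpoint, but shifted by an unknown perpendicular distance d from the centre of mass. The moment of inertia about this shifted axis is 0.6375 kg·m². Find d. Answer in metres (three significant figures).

About the centre-of-mass axis, I_cm = (1/12)ML² = (1/12)(2.6)(1.14)² = 0.28158 kg·m².
Parallel axis theorem: I = I_cm + Md², so Md² = 0.6375 − 0.28158 = 0.35592 kg·m².
d = √(0.35592 / 2.6) = 0.36999 m.

0.370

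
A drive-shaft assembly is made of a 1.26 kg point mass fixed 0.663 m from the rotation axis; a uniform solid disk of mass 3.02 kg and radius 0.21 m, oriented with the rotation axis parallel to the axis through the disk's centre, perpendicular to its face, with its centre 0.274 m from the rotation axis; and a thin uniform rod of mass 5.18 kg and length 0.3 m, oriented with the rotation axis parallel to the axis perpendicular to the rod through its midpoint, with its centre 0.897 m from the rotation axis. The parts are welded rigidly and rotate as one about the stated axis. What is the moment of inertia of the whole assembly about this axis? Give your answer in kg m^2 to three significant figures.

Point mass: I_cm = 0; centre at d = 0.663 m, so the parallel axis theorem gives I = 0 + (1.26)(0.663)² = 0.55386 kg m^2.
Solid disk: I_cm = (1/2)MR² = (1/2)(3.02)(0.21)² = 0.066591 kg m^2; centre at d = 0.274 m, so the parallel axis theorem gives I = 0.066591 + (3.02)(0.274)² = 0.29332 kg m^2.
Thin rod: I_cm = (1/12)ML² = (1/12)(5.18)(0.3)² = 0.03885 kg m^2; centre at d = 0.897 m, so the parallel axis theorem gives I = 0.03885 + (5.18)(0.897)² = 4.2067 kg m^2.
Total I = 0.55386 + 0.29332 + 4.2067 = 5.0539 kg m^2.

5.05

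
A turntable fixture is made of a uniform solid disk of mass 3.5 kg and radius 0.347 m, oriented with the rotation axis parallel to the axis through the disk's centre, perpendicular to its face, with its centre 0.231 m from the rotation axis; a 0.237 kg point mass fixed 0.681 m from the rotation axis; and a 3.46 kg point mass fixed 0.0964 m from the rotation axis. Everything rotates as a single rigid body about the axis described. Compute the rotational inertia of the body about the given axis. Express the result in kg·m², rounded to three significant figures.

0.540

Solid disk: I_cm = (1/2)MR² = (1/2)(3.5)(0.347)² = 0.21072 kg·m²; centre at d = 0.231 m, so the parallel axis theorem gives I = 0.21072 + (3.5)(0.231)² = 0.39748 kg·m².
Point mass: I_cm = 0; centre at d = 0.681 m, so the parallel axis theorem gives I = 0 + (0.237)(0.681)² = 0.10991 kg·m².
Point mass: I_cm = 0; centre at d = 0.0964 m, so the parallel axis theorem gives I = 0 + (3.46)(0.0964)² = 0.032154 kg·m².
Total I = 0.39748 + 0.10991 + 0.032154 = 0.53954 kg·m².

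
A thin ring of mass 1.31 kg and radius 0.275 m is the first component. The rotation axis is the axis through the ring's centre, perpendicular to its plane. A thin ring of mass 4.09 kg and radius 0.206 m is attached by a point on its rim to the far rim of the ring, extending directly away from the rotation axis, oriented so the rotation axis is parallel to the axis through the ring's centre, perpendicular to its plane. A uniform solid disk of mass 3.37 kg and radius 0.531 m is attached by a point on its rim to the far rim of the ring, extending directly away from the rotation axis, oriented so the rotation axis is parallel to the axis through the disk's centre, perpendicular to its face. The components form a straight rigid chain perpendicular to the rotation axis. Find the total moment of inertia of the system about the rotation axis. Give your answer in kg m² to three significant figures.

Thin ring: I_cm = MR² = (1.31)(0.275)² = 0.099069 kg m²; axis through the centre, so I = 0.099069 kg m².
Thin ring: I_cm = MR² = (4.09)(0.206)² = 0.17356 kg m²; centre at d = 0.275 + 0.206 = 0.481 m, so the parallel axis theorem gives I = 0.17356 + (4.09)(0.481)² = 1.1198 kg m².
Solid disk: I_cm = (1/2)MR² = (1/2)(3.37)(0.531)² = 0.4751 kg m²; centre at d = 0.275 + 0.206 + 0.206 + 0.531 = 1.218 m, so the parallel axis theorem gives I = 0.4751 + (3.37)(1.218)² = 5.4746 kg m².
Total I = 0.099069 + 1.1198 + 5.4746 = 6.6935 kg m².

6.69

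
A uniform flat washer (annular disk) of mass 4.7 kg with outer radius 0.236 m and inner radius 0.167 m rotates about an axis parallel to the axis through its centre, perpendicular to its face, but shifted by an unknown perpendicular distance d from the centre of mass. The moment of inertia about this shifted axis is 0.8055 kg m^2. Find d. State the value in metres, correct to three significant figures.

0.360

About the centre-of-mass axis, I_cm = (1/2)M(R²+r²) = (1/2)(4.7)[(0.236)² + (0.167)²] = 0.19642 kg m^2.
Parallel axis theorem: I = I_cm + Md², so Md² = 0.8055 − 0.19642 = 0.60908 kg m^2.
d = √(0.60908 / 4.7) = 0.35999 m.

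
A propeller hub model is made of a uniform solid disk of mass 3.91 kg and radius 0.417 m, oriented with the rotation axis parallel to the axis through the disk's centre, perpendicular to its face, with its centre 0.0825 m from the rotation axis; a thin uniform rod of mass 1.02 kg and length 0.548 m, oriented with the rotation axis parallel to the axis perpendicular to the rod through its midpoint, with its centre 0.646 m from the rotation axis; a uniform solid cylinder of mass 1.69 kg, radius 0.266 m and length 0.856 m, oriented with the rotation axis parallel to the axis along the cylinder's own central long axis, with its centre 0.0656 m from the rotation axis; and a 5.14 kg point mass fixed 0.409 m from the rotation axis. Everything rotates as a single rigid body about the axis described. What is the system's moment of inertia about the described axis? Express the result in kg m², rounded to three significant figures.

1.74

Solid disk: I_cm = (1/2)MR² = (1/2)(3.91)(0.417)² = 0.33995 kg m²; centre at d = 0.0825 m, so the parallel axis theorem gives I = 0.33995 + (3.91)(0.0825)² = 0.36657 kg m².
Thin rod: I_cm = (1/12)ML² = (1/12)(1.02)(0.548)² = 0.025526 kg m²; centre at d = 0.646 m, so the parallel axis theorem gives I = 0.025526 + (1.02)(0.646)² = 0.45119 kg m².
Solid cylinder: I_cm = (1/2)MR² = (1/2)(1.69)(0.266)² = 0.059789 kg m²; centre at d = 0.0656 m, so the parallel axis theorem gives I = 0.059789 + (1.69)(0.0656)² = 0.067061 kg m².
Point mass: I_cm = 0; centre at d = 0.409 m, so the parallel axis theorem gives I = 0 + (5.14)(0.409)² = 0.85982 kg m².
Total I = 0.36657 + 0.45119 + 0.067061 + 0.85982 = 1.7446 kg m².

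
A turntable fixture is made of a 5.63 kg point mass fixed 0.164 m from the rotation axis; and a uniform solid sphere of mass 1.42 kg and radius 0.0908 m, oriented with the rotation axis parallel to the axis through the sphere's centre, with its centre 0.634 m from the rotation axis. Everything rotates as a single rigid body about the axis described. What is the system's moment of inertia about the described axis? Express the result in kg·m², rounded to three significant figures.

Point mass: I_cm = 0; centre at d = 0.164 m, so I = I_cm + Md² gives I = 0 + (5.63)(0.164)² = 0.15142 kg·m².
Solid sphere: I_cm = (2/5)MR² = (2/5)(1.42)(0.0908)² = 0.004683 kg·m²; centre at d = 0.634 m, so I = I_cm + Md² gives I = 0.004683 + (1.42)(0.634)² = 0.57546 kg·m².
Total I = 0.15142 + 0.57546 = 0.72688 kg·m².

0.727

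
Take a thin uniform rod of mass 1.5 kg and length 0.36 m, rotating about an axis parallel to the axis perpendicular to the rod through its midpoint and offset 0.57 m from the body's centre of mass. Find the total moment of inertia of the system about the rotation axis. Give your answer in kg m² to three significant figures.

0.504

I_cm = (1/12)ML² = (1/12)(1.5)(0.36)² = 0.0162 kg m²; centre at d = 0.57 m, so I = I_cm + Md² gives I = 0.0162 + (1.5)(0.57)² = 0.50355 kg m².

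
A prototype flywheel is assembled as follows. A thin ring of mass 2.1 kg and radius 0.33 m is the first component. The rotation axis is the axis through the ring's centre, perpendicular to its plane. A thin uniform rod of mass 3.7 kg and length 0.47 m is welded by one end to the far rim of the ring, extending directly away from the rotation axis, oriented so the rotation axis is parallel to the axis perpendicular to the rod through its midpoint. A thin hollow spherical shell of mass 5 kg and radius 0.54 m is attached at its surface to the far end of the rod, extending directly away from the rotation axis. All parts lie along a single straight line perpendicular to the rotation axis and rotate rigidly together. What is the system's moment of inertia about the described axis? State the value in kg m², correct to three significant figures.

Thin ring: I_cm = MR² = (2.1)(0.33)² = 0.22869 kg m²; axis through the centre, so I = 0.22869 kg m².
Thin rod: I_cm = (1/12)ML² = (1/12)(3.7)(0.47)² = 0.068111 kg m²; centre at d = 0.33 + 0.235 = 0.565 m, so the parallel axis theorem gives I = 0.068111 + (3.7)(0.565)² = 1.2492 kg m².
Spherical shell: I_cm = (2/3)MR² = (2/3)(5)(0.54)² = 0.972 kg m²; centre at d = 0.33 + 0.235 + 0.235 + 0.54 = 1.34 m, so the parallel axis theorem gives I = 0.972 + (5)(1.34)² = 9.95 kg m².
Total I = 0.22869 + 1.2492 + 9.95 = 11.428 kg m².

11.4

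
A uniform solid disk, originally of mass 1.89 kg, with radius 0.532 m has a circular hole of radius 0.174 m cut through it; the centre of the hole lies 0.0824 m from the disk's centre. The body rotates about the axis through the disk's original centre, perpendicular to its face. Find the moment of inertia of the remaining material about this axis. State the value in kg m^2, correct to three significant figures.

Unpierced body about its centre: I₀ = (1/2)MR² = (1/2)(1.89)(0.532)² = 0.26746 kg m^2.
The removed disk has mass m = M·(r/R)² = (1.89)(0.174/0.532)² = 0.20218 kg (same uniform areal density).
Its moment of inertia about the rotation axis (parallel-axis theorem): I_hole = (1/2)mr² + md² = (1/2)(0.20218)(0.174)² + (0.20218)(0.0824)² = 0.0044333 kg m^2.
Treating the hole as negative mass, I = I₀ − I_hole = 0.26746 − 0.0044333 = 0.26302 kg m^2.

0.263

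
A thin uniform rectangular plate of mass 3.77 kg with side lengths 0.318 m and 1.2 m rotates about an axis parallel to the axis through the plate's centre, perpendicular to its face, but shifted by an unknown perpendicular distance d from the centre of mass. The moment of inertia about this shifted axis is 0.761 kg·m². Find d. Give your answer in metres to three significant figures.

About the centre-of-mass axis, I_cm = (1/12)M(a²+b²) = (1/12)(3.77)[(0.318)² + (1.2)²] = 0.48417 kg·m².
Parallel axis theorem: I = I_cm + Md², so Md² = 0.761 − 0.48417 = 0.27683 kg·m².
d = √(0.27683 / 3.77) = 0.27098 m.

0.271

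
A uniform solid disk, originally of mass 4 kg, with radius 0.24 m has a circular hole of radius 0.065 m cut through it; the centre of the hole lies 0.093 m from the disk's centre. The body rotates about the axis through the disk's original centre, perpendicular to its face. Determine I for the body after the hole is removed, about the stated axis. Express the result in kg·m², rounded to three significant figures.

Unpierced body about its centre: I₀ = (1/2)MR² = (1/2)(4)(0.24)² = 0.1152 kg·m².
The removed disk has mass m = M·(r/R)² = (4)(0.065/0.24)² = 0.2934 kg (same uniform areal density).
Its moment of inertia about the rotation axis (parallel-axis theorem): I_hole = (1/2)mr² + md² = (1/2)(0.2934)(0.065)² + (0.2934)(0.093)² = 0.0031575 kg·m².
Treating the hole as negative mass, I = I₀ − I_hole = 0.1152 − 0.0031575 = 0.11204 kg·m².

0.112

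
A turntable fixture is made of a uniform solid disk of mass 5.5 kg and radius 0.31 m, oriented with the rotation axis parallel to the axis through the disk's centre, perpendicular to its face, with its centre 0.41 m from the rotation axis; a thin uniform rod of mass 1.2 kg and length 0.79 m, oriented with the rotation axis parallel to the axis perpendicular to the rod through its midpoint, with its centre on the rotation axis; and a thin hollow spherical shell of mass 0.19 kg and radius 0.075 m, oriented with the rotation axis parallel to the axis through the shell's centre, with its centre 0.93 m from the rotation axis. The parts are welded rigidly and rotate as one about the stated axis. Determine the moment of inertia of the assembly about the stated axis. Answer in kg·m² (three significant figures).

Solid disk: I_cm = (1/2)MR² = (1/2)(5.5)(0.31)² = 0.26428 kg·m²; centre at d = 0.41 m, so I = I_cm + Md² gives I = 0.26428 + (5.5)(0.41)² = 1.1888 kg·m².
Thin rod: I_cm = (1/12)ML² = (1/12)(1.2)(0.79)² = 0.06241 kg·m²; axis through the centre, so I = 0.06241 kg·m².
Spherical shell: I_cm = (2/3)MR² = (2/3)(0.19)(0.075)² = 0.0007125 kg·m²; centre at d = 0.93 m, so I = I_cm + Md² gives I = 0.0007125 + (0.19)(0.93)² = 0.16504 kg·m².
Total I = 1.1888 + 0.06241 + 0.16504 = 1.4163 kg·m².

1.42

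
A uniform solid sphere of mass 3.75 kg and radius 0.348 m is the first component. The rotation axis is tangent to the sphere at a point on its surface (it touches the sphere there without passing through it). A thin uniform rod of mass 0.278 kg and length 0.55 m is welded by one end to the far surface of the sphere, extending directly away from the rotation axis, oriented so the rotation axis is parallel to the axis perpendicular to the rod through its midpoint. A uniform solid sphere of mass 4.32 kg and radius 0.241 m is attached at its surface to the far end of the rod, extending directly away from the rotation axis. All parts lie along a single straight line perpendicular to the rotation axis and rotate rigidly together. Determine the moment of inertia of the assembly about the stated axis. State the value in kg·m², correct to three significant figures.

10.6

Solid sphere: I_cm = (2/5)MR² = (2/5)(3.75)(0.348)² = 0.18166 kg·m²; centre at d = 0.348 m, so I = I_cm + Md² gives I = 0.18166 + (3.75)(0.348)² = 0.6358 kg·m².
Thin rod: I_cm = (1/12)ML² = (1/12)(0.278)(0.55)² = 0.0070079 kg·m²; centre at d = 0.348 + 0.348 + 0.275 = 0.971 m, so I = I_cm + Md² gives I = 0.0070079 + (0.278)(0.971)² = 0.26912 kg·m².
Solid sphere: I_cm = (2/5)MR² = (2/5)(4.32)(0.241)² = 0.10036 kg·m²; centre at d = 0.348 + 0.348 + 0.275 + 0.275 + 0.241 = 1.487 m, so I = I_cm + Md² gives I = 0.10036 + (4.32)(1.487)² = 9.6526 kg·m².
Total I = 0.6358 + 0.26912 + 9.6526 = 10.558 kg·m².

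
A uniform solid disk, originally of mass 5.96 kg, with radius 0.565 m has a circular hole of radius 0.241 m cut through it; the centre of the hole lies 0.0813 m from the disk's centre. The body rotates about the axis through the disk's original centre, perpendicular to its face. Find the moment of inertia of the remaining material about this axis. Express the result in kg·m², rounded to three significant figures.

Unpierced body about its centre: I₀ = (1/2)MR² = (1/2)(5.96)(0.565)² = 0.95129 kg·m².
The removed disk has mass m = M·(r/R)² = (5.96)(0.241/0.565)² = 1.0844 kg (same uniform areal density).
Its moment of inertia about the rotation axis (parallel-axis theorem): I_hole = (1/2)mr² + md² = (1/2)(1.0844)(0.241)² + (1.0844)(0.0813)² = 0.038659 kg·m².
Treating the hole as negative mass, I = I₀ − I_hole = 0.95129 − 0.038659 = 0.91263 kg·m².

0.913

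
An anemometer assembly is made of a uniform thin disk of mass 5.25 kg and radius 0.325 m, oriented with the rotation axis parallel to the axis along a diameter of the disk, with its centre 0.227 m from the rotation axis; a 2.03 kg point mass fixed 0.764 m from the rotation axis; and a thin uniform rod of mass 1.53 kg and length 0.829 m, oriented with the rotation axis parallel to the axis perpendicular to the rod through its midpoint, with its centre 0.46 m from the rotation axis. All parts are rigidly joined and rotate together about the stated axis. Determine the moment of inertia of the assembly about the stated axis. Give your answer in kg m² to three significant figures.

Thin disk: I_cm = (1/4)MR² = (1/4)(5.25)(0.325)² = 0.13863 kg m²; centre at d = 0.227 m, so the parallel axis theorem gives I = 0.13863 + (5.25)(0.227)² = 0.40916 kg m².
Point mass: I_cm = 0; centre at d = 0.764 m, so the parallel axis theorem gives I = 0 + (2.03)(0.764)² = 1.1849 kg m².
Thin rod: I_cm = (1/12)ML² = (1/12)(1.53)(0.829)² = 0.087623 kg m²; centre at d = 0.46 m, so the parallel axis theorem gives I = 0.087623 + (1.53)(0.46)² = 0.41137 kg m².
Total I = 0.40916 + 1.1849 + 0.41137 = 2.0054 kg m².

2.01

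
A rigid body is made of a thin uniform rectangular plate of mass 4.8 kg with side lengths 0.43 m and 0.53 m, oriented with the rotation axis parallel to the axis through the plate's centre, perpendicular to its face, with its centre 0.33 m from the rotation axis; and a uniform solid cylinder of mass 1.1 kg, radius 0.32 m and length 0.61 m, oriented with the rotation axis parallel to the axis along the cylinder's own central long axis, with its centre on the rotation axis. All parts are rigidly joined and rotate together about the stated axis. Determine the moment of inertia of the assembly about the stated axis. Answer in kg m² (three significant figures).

Rectangular plate: I_cm = (1/12)M(a²+b²) = (1/12)(4.8)[(0.43)² + (0.53)²] = 0.18632 kg m²; centre at d = 0.33 m, so the parallel axis theorem gives I = 0.18632 + (4.8)(0.33)² = 0.70904 kg m².
Solid cylinder: I_cm = (1/2)MR² = (1/2)(1.1)(0.32)² = 0.05632 kg m²; axis through the centre, so I = 0.05632 kg m².
Total I = 0.70904 + 0.05632 = 0.76536 kg m².

0.765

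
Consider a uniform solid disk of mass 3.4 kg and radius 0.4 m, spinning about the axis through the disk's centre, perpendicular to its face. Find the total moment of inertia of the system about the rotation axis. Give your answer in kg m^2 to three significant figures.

I_cm = (1/2)MR² = (1/2)(3.4)(0.4)² = 0.272 kg m^2; axis through the centre, so I = 0.272 kg m^2.

0.272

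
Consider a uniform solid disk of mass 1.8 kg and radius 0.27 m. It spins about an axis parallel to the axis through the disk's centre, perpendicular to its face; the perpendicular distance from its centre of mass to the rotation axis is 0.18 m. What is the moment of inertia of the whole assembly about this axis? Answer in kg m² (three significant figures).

0.124

I_cm = (1/2)MR² = (1/2)(1.8)(0.27)² = 0.06561 kg m²; centre at d = 0.18 m, so I = I_cm + Md² gives I = 0.06561 + (1.8)(0.18)² = 0.12393 kg m².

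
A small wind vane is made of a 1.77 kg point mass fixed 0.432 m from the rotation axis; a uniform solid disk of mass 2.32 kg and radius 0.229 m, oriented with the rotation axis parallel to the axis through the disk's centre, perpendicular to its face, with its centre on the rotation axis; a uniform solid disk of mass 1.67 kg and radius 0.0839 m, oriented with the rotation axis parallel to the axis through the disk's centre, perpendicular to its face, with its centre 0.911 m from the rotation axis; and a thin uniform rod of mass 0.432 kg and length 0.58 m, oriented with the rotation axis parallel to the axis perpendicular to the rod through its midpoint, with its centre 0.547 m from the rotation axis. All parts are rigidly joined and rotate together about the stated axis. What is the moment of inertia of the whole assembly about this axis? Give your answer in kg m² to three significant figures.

Point mass: I_cm = 0; centre at d = 0.432 m, so I = I_cm + Md² gives I = 0 + (1.77)(0.432)² = 0.33032 kg m².
Solid disk: I_cm = (1/2)MR² = (1/2)(2.32)(0.229)² = 0.060832 kg m²; axis through the centre, so I = 0.060832 kg m².
Solid disk: I_cm = (1/2)MR² = (1/2)(1.67)(0.0839)² = 0.0058777 kg m²; centre at d = 0.911 m, so I = I_cm + Md² gives I = 0.0058777 + (1.67)(0.911)² = 1.3918 kg m².
Thin rod: I_cm = (1/12)ML² = (1/12)(0.432)(0.58)² = 0.01211 kg m²; centre at d = 0.547 m, so I = I_cm + Md² gives I = 0.01211 + (0.432)(0.547)² = 0.14137 kg m².
Total I = 0.33032 + 0.060832 + 1.3918 + 0.14137 = 1.9244 kg m².

1.92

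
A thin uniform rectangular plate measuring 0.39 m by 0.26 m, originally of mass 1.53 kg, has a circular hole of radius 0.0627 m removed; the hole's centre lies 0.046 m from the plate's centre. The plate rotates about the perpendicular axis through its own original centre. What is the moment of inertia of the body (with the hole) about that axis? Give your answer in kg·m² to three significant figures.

Unpierced body about its centre: I₀ = (1/12)M(a²+b²) = (1/12)(1.53)[(0.39)² + (0.26)²] = 0.028012 kg·m².
The removed disk has mass m = M·πr²/(ab) = (1.53)·π(0.0627)²/(0.39·0.26) = 0.18635 kg (same uniform areal density).
Its moment of inertia about the rotation axis (parallel-axis theorem): I_hole = (1/2)mr² + md² = (1/2)(0.18635)(0.0627)² + (0.18635)(0.046)² = 0.00076063 kg·m².
Treating the hole as negative mass, I = I₀ − I_hole = 0.028012 − 0.00076063 = 0.027251 kg·m².

0.0273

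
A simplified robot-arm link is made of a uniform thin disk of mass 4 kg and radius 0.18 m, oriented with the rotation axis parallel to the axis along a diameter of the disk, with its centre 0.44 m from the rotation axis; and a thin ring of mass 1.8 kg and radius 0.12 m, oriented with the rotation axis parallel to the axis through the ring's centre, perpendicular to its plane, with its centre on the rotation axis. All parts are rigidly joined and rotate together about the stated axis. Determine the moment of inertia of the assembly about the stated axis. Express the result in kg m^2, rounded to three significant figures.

0.833

Thin disk: I_cm = (1/4)MR² = (1/4)(4)(0.18)² = 0.0324 kg m^2; centre at d = 0.44 m, so I = I_cm + Md² gives I = 0.0324 + (4)(0.44)² = 0.8068 kg m^2.
Thin ring: I_cm = MR² = (1.8)(0.12)² = 0.02592 kg m^2; axis through the centre, so I = 0.02592 kg m^2.
Total I = 0.8068 + 0.02592 = 0.83272 kg m^2.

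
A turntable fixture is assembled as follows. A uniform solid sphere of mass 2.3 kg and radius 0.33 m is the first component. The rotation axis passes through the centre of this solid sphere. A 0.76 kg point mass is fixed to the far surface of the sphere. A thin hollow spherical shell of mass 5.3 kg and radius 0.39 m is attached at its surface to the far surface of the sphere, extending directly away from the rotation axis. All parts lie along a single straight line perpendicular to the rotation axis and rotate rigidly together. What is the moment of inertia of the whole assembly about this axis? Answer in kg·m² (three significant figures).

Solid sphere: I_cm = (2/5)MR² = (2/5)(2.3)(0.33)² = 0.10019 kg·m²; axis through the centre, so I = 0.10019 kg·m².
Point mass: I_cm = 0; centre at d = 0.33 m, so the parallel axis theorem gives I = 0 + (0.76)(0.33)² = 0.082764 kg·m².
Spherical shell: I_cm = (2/3)MR² = (2/3)(5.3)(0.39)² = 0.53742 kg·m²; centre at d = 0.33 + 0.39 = 0.72 m, so the parallel axis theorem gives I = 0.53742 + (5.3)(0.72)² = 3.2849 kg·m².
Total I = 0.10019 + 0.082764 + 3.2849 = 3.4679 kg·m².

3.47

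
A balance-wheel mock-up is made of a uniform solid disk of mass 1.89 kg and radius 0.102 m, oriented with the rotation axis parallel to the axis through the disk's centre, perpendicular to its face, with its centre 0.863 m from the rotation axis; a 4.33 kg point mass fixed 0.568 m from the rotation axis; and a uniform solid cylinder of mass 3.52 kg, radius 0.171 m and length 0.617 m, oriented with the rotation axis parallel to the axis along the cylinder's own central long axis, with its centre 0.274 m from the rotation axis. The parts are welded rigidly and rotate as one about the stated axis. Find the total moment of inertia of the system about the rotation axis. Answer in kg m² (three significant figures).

Solid disk: I_cm = (1/2)MR² = (1/2)(1.89)(0.102)² = 0.0098318 kg m²; centre at d = 0.863 m, so I = I_cm + Md² gives I = 0.0098318 + (1.89)(0.863)² = 1.4174 kg m².
Point mass: I_cm = 0; centre at d = 0.568 m, so I = I_cm + Md² gives I = 0 + (4.33)(0.568)² = 1.397 kg m².
Solid cylinder: I_cm = (1/2)MR² = (1/2)(3.52)(0.171)² = 0.051464 kg m²; centre at d = 0.274 m, so I = I_cm + Md² gives I = 0.051464 + (3.52)(0.274)² = 0.31573 kg m².
Total I = 1.4174 + 1.397 + 0.31573 = 3.1301 kg m².

3.13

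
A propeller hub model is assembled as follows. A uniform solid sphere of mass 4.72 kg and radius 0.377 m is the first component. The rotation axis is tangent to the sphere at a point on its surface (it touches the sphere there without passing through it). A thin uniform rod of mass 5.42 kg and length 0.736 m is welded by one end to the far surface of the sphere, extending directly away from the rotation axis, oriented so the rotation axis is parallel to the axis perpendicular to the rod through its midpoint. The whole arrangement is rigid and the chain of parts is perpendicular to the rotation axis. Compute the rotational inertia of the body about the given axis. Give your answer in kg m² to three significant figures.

8.01

Solid sphere: I_cm = (2/5)MR² = (2/5)(4.72)(0.377)² = 0.26834 kg m²; centre at d = 0.377 m, so the parallel axis theorem gives I = 0.26834 + (4.72)(0.377)² = 0.93919 kg m².
Thin rod: I_cm = (1/12)ML² = (1/12)(5.42)(0.736)² = 0.24467 kg m²; centre at d = 0.377 + 0.377 + 0.368 = 1.122 m, so the parallel axis theorem gives I = 0.24467 + (5.42)(1.122)² = 7.0678 kg m².
Total I = 0.93919 + 7.0678 = 8.007 kg m².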